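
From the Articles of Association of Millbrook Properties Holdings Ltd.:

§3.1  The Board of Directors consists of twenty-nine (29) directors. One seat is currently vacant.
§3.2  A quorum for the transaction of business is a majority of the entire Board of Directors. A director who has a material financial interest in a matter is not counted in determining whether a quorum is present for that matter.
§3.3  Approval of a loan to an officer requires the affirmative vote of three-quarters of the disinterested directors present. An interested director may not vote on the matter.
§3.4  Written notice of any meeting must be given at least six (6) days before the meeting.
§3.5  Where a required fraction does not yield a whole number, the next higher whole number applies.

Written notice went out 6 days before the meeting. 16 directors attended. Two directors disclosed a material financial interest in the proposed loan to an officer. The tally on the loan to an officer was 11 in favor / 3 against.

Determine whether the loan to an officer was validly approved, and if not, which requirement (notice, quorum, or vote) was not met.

Notice: 6 days given; 6 required (6 ≥ 6). Satisfied.
Quorum: 16 present, but the 2 interested directors do not count, leaving 14. Quorum is 15. Not satisfied.
Vote: the loan to an officer requires three-fourths of the disinterested directors present (16 − 2 = 14). 3/4 of 14 = 10.50, rounded up to 11, so 11 affirmative votes are needed; 11 voted in favor. Satisfied. (Moot — without a quorum no business can be validly transacted.)

Invalid — quorum requirement not satisfied.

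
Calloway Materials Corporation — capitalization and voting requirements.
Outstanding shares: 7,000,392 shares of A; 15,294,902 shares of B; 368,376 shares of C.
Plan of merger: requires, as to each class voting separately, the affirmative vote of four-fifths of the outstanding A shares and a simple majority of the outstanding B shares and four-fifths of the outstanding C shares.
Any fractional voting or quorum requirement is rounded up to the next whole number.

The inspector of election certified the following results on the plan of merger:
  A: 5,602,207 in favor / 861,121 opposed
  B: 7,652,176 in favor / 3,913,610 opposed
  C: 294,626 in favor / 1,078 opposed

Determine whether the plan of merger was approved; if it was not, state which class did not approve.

Not approved — the C shares did not give the required vote.

A: 4/5 of 7000392 = 5600313.60, rounded up to 5600314; 5,600,314 required, 5,602,207 in favor — approved.
B: a majority of 15294902 is 7647452; 7,647,452 required, 7,652,176 in favor — approved.
C: 4/5 of 368376 = 294700.80, rounded up to 294701; 294,701 required, 294,626 in favor — not approved.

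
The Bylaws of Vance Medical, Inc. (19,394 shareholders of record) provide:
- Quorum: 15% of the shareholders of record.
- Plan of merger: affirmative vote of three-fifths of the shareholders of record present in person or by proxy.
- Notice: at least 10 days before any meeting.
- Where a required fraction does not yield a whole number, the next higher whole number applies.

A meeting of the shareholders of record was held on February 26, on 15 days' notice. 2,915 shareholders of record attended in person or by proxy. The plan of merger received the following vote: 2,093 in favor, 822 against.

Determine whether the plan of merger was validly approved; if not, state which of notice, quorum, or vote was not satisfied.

Valid — all requirements satisfied.

Notice: 15 days given; 10 required. Satisfied.
Quorum: 15% of 19,394 = 2,909.10, rounded up to 2,910; 2,915 present. Satisfied.
Vote: requires three-fifths of those present (2,915); 3/5 of 2915 = 1749, so 1,749 needed; 2,093 in favor. Satisfied.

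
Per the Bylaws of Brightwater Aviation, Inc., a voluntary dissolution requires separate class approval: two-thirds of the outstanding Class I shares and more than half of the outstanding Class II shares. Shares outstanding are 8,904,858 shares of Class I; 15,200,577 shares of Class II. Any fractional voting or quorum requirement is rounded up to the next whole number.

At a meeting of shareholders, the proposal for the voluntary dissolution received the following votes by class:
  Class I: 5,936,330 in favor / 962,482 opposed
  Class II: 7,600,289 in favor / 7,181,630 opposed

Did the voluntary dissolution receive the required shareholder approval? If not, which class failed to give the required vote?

Class I: 2/3 of 8904858 = 5936572; 5,936,572 required, 5,936,330 in favor — not approved.
Class II: a majority of 15200577 is 7600289; 7,600,289 required, 7,600,289 in favor — approved.

Not approved — the Class I shares did not give the required vote.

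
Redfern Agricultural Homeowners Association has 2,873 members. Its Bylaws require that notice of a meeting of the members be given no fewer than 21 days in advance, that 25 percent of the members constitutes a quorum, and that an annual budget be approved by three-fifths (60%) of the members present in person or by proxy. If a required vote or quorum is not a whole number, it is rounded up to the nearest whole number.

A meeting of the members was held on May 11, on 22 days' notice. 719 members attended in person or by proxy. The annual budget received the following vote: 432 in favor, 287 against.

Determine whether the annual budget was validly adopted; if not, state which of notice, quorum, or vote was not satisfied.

Valid — all requirements satisfied.

Notice: 22 days given; 21 required. Satisfied.
Quorum: 25% of 2,873 = 718.25, rounded up to 719; 719 present. Satisfied.
Vote: requires three-fifths of those present (719); 3/5 of 719 = 431.40, rounded up to 432, so 432 needed; 432 in favor. Satisfied.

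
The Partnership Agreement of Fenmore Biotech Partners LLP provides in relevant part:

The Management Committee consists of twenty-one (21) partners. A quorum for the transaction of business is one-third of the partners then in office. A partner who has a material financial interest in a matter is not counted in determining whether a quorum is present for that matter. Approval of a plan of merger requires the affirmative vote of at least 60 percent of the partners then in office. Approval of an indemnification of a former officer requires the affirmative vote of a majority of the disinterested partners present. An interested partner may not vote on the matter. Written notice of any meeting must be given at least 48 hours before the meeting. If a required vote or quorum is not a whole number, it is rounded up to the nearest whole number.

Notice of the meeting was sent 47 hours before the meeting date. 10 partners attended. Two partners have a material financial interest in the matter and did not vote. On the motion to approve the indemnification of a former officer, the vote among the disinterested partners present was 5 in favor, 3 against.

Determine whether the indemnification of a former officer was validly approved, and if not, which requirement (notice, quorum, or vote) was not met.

Invalid — notice requirement not satisfied.

Notice: 47 hours given; 48 required (47 < 48). Not satisfied.
Quorum: 10 present, but the 2 interested partners do not count, leaving 8. Quorum is 7. Satisfied.
Vote: the indemnification of a former officer requires a majority of the disinterested partners present (10 − 2 = 8). A majority of 8 is 5, so 5 affirmative votes are needed; 5 voted in favor. Satisfied.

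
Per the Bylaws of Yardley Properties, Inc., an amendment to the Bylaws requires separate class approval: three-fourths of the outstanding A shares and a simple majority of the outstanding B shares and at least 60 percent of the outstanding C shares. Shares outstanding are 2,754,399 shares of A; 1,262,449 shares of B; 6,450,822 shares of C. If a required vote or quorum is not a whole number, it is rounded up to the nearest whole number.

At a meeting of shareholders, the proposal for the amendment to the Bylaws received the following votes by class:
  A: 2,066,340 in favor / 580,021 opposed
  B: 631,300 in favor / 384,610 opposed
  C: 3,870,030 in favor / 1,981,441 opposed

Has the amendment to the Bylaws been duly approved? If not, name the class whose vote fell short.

A: 3/4 of 2754399 = 2065799.25, rounded up to 2065800; 2,065,800 required, 2,066,340 in favor — approved.
B: a majority of 1262449 is 631225; 631,225 required, 631,300 in favor — approved.
C: 3/5 of 6450822 = 3870493.20, rounded up to 3870494; 3,870,494 required, 3,870,030 in favor — not approved.

Not approved — the C shares did not give the required vote.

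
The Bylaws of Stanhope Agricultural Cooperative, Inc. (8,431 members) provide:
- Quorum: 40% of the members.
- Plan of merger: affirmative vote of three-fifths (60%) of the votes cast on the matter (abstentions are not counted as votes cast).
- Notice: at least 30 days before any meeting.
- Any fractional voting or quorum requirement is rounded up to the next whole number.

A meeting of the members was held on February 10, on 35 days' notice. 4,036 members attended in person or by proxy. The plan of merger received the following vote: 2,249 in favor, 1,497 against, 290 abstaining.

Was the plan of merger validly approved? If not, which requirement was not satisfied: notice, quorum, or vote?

Notice: 35 days given; 30 required. Satisfied.
Quorum: 40% of 8,431 = 3,372.40, rounded up to 3,373; 4,036 present. Satisfied.
Vote: requires three-fifths of the votes cast (4,036 − 290 abstaining = 3,746); 3/5 of 3746 = 2247.60, rounded up to 2248, so 2,248 needed; 2,249 in favor. Satisfied.

Valid — all requirements satisfied.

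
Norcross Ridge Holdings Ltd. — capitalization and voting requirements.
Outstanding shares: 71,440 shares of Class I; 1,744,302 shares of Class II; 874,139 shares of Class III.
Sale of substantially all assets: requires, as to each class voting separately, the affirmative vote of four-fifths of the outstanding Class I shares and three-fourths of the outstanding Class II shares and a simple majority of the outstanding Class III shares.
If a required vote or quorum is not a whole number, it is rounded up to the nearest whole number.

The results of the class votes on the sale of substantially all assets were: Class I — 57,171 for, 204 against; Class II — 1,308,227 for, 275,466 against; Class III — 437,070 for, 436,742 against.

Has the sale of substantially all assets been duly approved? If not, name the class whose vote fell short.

Class I: 4/5 of 71440 = 57152; 57,152 required, 57,171 in favor — approved.
Class II: 3/4 of 1744302 = 1308226.50, rounded up to 1308227; 1,308,227 required, 1,308,227 in favor — approved.
Class III: a majority of 874139 is 437070; 437,070 required, 437,070 in favor — approved.

Approved — every class gave the required vote.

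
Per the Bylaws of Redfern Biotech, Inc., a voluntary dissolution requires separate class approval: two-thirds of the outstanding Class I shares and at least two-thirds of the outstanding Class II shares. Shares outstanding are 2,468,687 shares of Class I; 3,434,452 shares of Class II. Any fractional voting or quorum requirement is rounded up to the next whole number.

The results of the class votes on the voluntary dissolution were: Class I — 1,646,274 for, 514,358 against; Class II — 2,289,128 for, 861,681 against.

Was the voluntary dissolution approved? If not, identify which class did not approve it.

Class I: 2/3 of 2468687 = 1645791.33, rounded up to 1645792; 1,645,792 required, 1,646,274 in favor — approved.
Class II: 2/3 of 3434452 = 2289634.67, rounded up to 2289635; 2,289,635 required, 2,289,128 in favor — not approved.

Not approved — the Class II shares did not give the required vote.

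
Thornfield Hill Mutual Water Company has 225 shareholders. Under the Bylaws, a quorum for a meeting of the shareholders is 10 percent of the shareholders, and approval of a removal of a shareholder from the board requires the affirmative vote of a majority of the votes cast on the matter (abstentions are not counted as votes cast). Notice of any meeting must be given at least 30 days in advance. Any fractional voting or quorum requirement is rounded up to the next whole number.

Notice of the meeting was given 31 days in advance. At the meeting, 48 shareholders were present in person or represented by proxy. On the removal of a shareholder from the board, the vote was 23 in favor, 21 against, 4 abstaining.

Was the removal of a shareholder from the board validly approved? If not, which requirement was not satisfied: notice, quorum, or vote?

Notice: 31 days given; 30 required. Satisfied.
Quorum: 10% of 225 = 22.50, rounded up to 23; 48 present. Satisfied.
Vote: requires a majority of the votes cast (48 − 4 abstaining = 44); a majority of 44 is 23, so 23 needed; 23 in favor. Satisfied.

Valid — all requirements satisfied.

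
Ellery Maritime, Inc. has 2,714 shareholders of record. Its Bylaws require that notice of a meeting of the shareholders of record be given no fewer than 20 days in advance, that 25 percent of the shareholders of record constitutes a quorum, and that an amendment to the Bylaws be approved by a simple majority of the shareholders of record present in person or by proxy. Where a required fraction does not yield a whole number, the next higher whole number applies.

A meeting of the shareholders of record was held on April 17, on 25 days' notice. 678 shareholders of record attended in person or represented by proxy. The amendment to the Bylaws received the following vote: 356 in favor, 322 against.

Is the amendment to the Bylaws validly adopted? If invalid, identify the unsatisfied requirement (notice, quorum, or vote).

Invalid — quorum requirement not satisfied.

Notice: 25 days given; 20 required. Satisfied.
Quorum: 25% of 2,714 = 678.50, rounded up to 679; 678 present. Not satisfied.
Vote: requires a majority of those present (678); a majority of 678 is 340, so 340 needed; 356 in favor. Satisfied.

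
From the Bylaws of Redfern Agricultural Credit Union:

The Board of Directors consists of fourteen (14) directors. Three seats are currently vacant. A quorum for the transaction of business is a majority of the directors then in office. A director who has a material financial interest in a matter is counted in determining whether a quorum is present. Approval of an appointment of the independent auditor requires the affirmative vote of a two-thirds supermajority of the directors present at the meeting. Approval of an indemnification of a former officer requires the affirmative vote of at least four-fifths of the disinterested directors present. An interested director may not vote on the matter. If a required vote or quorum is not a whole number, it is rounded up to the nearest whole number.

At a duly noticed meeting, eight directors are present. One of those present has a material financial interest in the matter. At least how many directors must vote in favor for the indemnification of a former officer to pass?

6

The indemnification of a former officer requires four-fifths of the disinterested directors present (8 − 1 = 7).
4/5 of 7 = 5.60, rounded up to 6.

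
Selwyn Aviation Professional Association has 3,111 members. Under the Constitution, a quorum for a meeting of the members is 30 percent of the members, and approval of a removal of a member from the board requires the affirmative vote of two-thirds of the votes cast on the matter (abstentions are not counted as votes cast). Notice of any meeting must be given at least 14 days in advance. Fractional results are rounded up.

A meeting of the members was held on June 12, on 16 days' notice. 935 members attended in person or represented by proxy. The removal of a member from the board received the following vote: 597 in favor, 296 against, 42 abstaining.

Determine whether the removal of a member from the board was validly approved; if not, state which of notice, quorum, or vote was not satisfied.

Valid — all requirements satisfied.

Notice: 16 days given; 14 required. Satisfied.
Quorum: 30% of 3,111 = 933.30, rounded up to 934; 935 present. Satisfied.
Vote: requires two-thirds of the votes cast (935 − 42 abstaining = 893); 2/3 of 893 = 595.33, rounded up to 596, so 596 needed; 597 in favor. Satisfied.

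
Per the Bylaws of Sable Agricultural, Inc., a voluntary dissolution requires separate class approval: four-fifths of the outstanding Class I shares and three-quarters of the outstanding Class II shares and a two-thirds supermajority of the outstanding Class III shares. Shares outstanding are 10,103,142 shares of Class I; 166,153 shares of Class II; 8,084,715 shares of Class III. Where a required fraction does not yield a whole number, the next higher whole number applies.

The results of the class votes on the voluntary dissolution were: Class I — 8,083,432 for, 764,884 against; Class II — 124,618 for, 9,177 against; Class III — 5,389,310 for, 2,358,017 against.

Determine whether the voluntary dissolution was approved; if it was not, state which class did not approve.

Class I: 4/5 of 10103142 = 8082513.60, rounded up to 8082514; 8,082,514 required, 8,083,432 in favor — approved.
Class II: 3/4 of 166153 = 124614.75, rounded up to 124615; 124,615 required, 124,618 in favor — approved.
Class III: 2/3 of 8084715 = 5389810; 5,389,810 required, 5,389,310 in favor — not approved.

Not approved — the Class III shares did not give the required vote.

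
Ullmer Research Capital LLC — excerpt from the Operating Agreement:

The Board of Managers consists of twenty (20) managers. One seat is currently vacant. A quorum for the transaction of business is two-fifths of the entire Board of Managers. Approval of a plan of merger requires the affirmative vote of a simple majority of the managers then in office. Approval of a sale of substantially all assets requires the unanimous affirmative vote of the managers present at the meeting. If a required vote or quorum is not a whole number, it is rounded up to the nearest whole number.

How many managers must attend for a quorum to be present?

8

2/5 of 20 = 8.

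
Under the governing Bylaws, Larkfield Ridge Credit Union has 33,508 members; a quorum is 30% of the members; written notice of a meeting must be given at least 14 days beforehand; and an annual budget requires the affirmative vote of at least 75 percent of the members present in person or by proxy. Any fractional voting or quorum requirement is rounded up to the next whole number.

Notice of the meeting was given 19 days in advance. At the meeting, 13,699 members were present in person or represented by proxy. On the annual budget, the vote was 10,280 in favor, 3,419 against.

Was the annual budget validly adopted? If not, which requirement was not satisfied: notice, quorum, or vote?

Notice: 19 days given; 14 required. Satisfied.
Quorum: 30% of 33,508 = 10,052.40, rounded up to 10,053; 13,699 present. Satisfied.
Vote: requires three-fourths of those present (13,699); 3/4 of 13699 = 10274.25, rounded up to 10275, so 10,275 needed; 10,280 in favor. Satisfied.

Valid — all requirements satisfied.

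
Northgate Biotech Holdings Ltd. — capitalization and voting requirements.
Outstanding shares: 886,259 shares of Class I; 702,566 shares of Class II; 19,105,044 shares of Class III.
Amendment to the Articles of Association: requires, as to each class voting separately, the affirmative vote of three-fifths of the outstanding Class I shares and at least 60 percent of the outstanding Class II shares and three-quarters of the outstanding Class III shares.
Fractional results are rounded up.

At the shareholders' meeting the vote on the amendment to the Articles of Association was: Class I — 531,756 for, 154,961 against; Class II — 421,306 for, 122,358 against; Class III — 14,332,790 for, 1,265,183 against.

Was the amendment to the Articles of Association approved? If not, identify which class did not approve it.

Class I: 3/5 of 886259 = 531755.40, rounded up to 531756; 531,756 required, 531,756 in favor — approved.
Class II: 3/5 of 702566 = 421539.60, rounded up to 421540; 421,540 required, 421,306 in favor — not approved.
Class III: 3/4 of 19105044 = 14328783; 14,328,783 required, 14,332,790 in favor — approved.

Not approved — the Class II shares did not give the required vote.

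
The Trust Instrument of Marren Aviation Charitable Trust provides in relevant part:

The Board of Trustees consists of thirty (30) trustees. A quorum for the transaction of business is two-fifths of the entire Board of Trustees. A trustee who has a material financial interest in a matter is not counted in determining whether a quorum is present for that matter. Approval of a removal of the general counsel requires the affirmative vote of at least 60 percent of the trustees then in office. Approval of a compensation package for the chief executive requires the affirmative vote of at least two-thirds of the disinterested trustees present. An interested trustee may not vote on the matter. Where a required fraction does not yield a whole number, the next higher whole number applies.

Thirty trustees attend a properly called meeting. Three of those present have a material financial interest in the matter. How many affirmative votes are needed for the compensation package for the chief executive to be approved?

The compensation package for the chief executive requires two-thirds of the disinterested trustees present (30 − 3 = 27).
2/3 of 27 = 18.

18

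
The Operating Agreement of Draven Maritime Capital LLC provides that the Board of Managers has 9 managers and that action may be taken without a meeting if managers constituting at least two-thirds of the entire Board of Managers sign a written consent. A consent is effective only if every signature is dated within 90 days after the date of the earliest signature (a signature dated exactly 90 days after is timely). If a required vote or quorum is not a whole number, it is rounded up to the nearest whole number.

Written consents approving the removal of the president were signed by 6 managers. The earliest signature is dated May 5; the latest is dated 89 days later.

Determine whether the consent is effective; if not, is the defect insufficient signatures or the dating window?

Effective — both the signature and dating-window requirements are satisfied.

Signatures required: at least two-thirds of 9 — 2/3 of 9 = 6, so 6 needed; 6 signed. Sufficient.
Dating window: the latest signature is 89 days after the earliest; the limit is 90 days. Within the window.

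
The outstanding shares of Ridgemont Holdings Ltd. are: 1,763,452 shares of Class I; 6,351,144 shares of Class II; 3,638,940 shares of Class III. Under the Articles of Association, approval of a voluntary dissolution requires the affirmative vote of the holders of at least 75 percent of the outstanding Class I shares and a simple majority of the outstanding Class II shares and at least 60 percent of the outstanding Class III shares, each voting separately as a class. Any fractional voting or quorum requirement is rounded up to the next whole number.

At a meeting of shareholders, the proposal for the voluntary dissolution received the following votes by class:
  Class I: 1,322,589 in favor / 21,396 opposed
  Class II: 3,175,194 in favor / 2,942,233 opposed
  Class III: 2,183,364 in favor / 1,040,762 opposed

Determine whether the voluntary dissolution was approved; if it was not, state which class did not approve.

Not approved — the Class II shares did not give the required vote.

Class I: 3/4 of 1763452 = 1322589; 1,322,589 required, 1,322,589 in favor — approved.
Class II: a majority of 6351144 is 3175573; 3,175,573 required, 3,175,194 in favor — not approved.
Class III: 3/5 of 3638940 = 2183364; 2,183,364 required, 2,183,364 in favor — approved.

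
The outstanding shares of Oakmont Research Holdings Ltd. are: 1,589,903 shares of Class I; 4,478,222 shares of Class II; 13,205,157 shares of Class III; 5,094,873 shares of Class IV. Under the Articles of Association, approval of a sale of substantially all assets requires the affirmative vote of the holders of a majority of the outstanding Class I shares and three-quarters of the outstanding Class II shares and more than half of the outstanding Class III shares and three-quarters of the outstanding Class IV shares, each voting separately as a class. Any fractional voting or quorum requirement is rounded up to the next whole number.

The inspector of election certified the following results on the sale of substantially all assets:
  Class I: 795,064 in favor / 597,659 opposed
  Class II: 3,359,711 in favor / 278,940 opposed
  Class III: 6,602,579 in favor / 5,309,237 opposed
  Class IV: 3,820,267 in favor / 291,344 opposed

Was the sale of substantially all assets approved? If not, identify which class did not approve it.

Class I: a majority of 1589903 is 794952; 794,952 required, 795,064 in favor — approved.
Class II: 3/4 of 4478222 = 3358666.50, rounded up to 3358667; 3,358,667 required, 3,359,711 in favor — approved.
Class III: a majority of 13205157 is 6602579; 6,602,579 required, 6,602,579 in favor — approved.
Class IV: 3/4 of 5094873 = 3821154.75, rounded up to 3821155; 3,821,155 required, 3,820,267 in favor — not approved.

Not approved — the Class IV shares did not give the required vote.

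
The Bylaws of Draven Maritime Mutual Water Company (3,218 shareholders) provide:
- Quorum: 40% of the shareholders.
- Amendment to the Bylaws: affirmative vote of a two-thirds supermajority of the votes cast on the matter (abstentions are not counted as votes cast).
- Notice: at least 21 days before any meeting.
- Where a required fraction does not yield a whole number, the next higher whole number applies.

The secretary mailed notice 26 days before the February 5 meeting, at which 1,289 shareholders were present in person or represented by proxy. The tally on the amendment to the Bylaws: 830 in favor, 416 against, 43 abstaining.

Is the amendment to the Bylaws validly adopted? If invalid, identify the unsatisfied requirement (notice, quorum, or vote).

Invalid — vote requirement not satisfied.

Notice: 26 days given; 21 required. Satisfied.
Quorum: 40% of 3,218 = 1,287.20, rounded up to 1,288; 1,289 present. Satisfied.
Vote: requires two-thirds of the votes cast (1,289 − 43 abstaining = 1,246); 2/3 of 1246 = 830.67, rounded up to 831, so 831 needed; 830 in favor. Not satisfied.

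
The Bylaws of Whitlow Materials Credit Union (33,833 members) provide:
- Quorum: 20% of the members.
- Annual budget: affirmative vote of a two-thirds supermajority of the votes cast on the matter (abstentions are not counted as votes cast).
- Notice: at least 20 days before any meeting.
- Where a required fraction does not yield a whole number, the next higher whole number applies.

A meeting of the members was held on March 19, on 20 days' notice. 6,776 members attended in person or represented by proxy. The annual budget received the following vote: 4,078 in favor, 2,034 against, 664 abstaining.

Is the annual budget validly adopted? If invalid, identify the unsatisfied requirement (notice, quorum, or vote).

Valid — all requirements satisfied.

Notice: 20 days given; 20 required. Satisfied.
Quorum: 20% of 33,833 = 6,766.60, rounded up to 6,767; 6,776 present. Satisfied.
Vote: requires two-thirds of the votes cast (6,776 − 664 abstaining = 6,112); 2/3 of 6112 = 4074.67, rounded up to 4075, so 4,075 needed; 4,078 in favor. Satisfied.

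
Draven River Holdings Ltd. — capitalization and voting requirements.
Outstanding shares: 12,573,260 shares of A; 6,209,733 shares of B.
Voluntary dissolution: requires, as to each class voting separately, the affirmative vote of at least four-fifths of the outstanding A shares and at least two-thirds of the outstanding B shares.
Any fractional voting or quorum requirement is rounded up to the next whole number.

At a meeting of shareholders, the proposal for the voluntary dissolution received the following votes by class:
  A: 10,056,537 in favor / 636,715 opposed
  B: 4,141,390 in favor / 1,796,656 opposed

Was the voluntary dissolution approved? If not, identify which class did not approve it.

A: 4/5 of 12573260 = 10058608; 10,058,608 required, 10,056,537 in favor — not approved.
B: 2/3 of 6209733 = 4139822; 4,139,822 required, 4,141,390 in favor — approved.

Not approved — the A shares did not give the required vote.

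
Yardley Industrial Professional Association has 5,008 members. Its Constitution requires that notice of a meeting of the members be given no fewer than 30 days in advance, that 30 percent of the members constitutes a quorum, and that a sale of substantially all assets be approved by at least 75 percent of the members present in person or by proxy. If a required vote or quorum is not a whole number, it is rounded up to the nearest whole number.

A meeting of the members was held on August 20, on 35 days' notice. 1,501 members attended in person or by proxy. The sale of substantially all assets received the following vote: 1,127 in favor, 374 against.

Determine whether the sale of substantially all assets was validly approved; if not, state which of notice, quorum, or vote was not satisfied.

Notice: 35 days given; 30 required. Satisfied.
Quorum: 30% of 5,008 = 1,502.40, rounded up to 1,503; 1,501 present. Not satisfied.
Vote: requires three-fourths of those present (1,501); 3/4 of 1501 = 1125.75, rounded up to 1126, so 1,126 needed; 1,127 in favor. Satisfied.

Invalid — quorum requirement not satisfied.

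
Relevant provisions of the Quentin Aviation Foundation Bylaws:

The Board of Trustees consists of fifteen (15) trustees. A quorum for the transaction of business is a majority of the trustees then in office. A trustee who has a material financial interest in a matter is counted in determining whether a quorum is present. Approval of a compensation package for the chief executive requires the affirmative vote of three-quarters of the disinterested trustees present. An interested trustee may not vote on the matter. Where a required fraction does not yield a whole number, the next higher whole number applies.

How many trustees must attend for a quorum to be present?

8

A majority of 15 is 8.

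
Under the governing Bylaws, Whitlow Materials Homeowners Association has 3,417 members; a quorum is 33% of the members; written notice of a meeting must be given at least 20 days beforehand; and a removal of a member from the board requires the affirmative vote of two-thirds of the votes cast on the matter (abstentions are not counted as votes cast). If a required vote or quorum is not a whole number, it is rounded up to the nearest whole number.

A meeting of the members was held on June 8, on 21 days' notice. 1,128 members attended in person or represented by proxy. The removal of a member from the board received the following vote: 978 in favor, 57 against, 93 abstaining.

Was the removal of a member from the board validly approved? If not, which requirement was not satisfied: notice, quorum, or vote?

Valid — all requirements satisfied.

Notice: 21 days given; 20 required. Satisfied.
Quorum: 33% of 3,417 = 1,127.61, rounded up to 1,128; 1,128 present. Satisfied.
Vote: requires two-thirds of the votes cast (1,128 − 93 abstaining = 1,035); 2/3 of 1035 = 690, so 690 needed; 978 in favor. Satisfied.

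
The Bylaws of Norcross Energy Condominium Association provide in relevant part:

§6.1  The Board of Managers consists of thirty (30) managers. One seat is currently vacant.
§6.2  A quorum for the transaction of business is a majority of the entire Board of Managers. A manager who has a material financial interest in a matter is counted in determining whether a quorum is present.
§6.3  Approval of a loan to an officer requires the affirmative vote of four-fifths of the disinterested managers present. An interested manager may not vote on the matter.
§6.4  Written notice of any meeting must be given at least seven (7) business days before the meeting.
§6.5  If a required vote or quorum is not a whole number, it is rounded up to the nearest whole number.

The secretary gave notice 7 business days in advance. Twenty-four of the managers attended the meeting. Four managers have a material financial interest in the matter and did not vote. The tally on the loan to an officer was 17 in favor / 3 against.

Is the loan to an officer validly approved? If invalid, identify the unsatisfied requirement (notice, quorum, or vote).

Notice: 7 business days given; 7 required (7 ≥ 7). Satisfied.
Quorum: 24 present (interested managers count toward quorum); quorum is 16. Satisfied.
Vote: the loan to an officer requires four-fifths of the disinterested managers present (24 − 4 = 20). 4/5 of 20 = 16, so 16 affirmative votes are needed; 17 voted in favor. Satisfied.

Valid — all requirements satisfied.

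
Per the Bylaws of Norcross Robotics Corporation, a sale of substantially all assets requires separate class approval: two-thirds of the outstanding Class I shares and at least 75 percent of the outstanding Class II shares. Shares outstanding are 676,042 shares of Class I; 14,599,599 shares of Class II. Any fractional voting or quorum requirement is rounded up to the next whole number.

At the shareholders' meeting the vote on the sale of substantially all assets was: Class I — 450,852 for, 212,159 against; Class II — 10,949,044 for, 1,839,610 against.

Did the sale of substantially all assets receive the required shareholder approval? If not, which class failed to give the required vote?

Class I: 2/3 of 676042 = 450694.67, rounded up to 450695; 450,695 required, 450,852 in favor — approved.
Class II: 3/4 of 14599599 = 10949699.25, rounded up to 10949700; 10,949,700 required, 10,949,044 in favor — not approved.

Not approved — the Class II shares did not give the required vote.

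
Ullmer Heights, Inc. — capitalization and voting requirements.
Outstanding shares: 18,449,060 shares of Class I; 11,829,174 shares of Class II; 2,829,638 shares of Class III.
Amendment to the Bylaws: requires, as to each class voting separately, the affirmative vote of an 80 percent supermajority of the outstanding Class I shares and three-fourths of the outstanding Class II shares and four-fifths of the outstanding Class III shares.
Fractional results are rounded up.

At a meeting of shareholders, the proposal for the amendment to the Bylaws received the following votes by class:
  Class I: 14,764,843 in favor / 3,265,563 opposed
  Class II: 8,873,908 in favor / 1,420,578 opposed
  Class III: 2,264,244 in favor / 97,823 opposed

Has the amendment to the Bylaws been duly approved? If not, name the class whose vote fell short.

Approved — every class gave the required vote.

Class I: 4/5 of 18449060 = 14759248; 14,759,248 required, 14,764,843 in favor — approved.
Class II: 3/4 of 11829174 = 8871880.50, rounded up to 8871881; 8,871,881 required, 8,873,908 in favor — approved.
Class III: 4/5 of 2829638 = 2263710.40, rounded up to 2263711; 2,263,711 required, 2,264,244 in favor — approved.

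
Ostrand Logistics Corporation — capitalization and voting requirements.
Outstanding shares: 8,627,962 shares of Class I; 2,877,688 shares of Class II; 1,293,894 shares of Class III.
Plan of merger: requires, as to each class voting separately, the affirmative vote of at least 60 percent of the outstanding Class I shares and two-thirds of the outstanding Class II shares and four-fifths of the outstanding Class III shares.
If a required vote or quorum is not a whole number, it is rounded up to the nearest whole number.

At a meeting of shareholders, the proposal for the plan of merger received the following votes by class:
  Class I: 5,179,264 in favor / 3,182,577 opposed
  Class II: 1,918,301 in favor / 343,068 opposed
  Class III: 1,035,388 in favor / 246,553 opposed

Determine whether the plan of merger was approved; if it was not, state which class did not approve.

Class I: 3/5 of 8627962 = 5176777.20, rounded up to 5176778; 5,176,778 required, 5,179,264 in favor — approved.
Class II: 2/3 of 2877688 = 1918458.67, rounded up to 1918459; 1,918,459 required, 1,918,301 in favor — not approved.
Class III: 4/5 of 1293894 = 1035115.20, rounded up to 1035116; 1,035,116 required, 1,035,388 in favor — approved.

Not approved — the Class II shares did not give the required vote.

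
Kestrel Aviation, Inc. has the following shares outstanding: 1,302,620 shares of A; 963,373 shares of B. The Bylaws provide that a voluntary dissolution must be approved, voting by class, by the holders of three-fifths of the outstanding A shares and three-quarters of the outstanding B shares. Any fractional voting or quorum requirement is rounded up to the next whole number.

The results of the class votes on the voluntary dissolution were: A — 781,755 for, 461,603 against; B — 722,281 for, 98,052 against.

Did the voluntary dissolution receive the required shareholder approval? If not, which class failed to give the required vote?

A: 3/5 of 1302620 = 781572; 781,572 required, 781,755 in favor — approved.
B: 3/4 of 963373 = 722529.75, rounded up to 722530; 722,530 required, 722,281 in favor — not approved.

Not approved — the B shares did not give the required vote.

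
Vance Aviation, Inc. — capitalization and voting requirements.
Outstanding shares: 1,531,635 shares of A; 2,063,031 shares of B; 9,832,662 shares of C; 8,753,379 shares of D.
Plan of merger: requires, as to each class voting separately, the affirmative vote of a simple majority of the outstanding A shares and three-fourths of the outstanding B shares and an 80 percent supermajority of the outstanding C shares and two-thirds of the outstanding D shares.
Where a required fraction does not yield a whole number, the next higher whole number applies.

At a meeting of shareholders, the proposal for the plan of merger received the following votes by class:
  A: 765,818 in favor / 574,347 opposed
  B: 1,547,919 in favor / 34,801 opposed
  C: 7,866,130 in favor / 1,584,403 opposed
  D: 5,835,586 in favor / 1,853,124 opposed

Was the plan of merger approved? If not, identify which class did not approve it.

A: a majority of 1531635 is 765818; 765,818 required, 765,818 in favor — approved.
B: 3/4 of 2063031 = 1547273.25, rounded up to 1547274; 1,547,274 required, 1,547,919 in favor — approved.
C: 4/5 of 9832662 = 7866129.60, rounded up to 7866130; 7,866,130 required, 7,866,130 in favor — approved.
D: 2/3 of 8753379 = 5835586; 5,835,586 required, 5,835,586 in favor — approved.

Approved — every class gave the required vote.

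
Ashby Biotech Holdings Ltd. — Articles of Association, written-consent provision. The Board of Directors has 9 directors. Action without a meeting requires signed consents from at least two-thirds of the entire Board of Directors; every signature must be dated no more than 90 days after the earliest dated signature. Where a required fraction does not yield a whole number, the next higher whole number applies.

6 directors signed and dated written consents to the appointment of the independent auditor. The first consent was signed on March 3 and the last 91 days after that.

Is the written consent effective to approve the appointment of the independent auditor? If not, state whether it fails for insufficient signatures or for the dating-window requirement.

Not effective — dating-window requirement not satisfied.

Signatures required: at least two-thirds of 9 — 2/3 of 9 = 6, so 6 needed; 6 signed. Sufficient.
Dating window: the latest signature is 91 days after the earliest; the limit is 90 days. Outside the window.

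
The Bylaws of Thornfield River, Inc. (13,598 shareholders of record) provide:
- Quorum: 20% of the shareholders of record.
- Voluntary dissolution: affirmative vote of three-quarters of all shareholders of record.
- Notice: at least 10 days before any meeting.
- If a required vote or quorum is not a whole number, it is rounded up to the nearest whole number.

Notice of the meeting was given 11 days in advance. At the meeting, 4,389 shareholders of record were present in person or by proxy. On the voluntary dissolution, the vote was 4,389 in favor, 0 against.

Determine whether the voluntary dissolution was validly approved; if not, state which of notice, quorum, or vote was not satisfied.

Notice: 11 days given; 10 required. Satisfied.
Quorum: 20% of 13,598 = 2,719.60, rounded up to 2,720; 4,389 present. Satisfied.
Vote: requires three-fourths of all shareholders of record (13,598); 3/4 of 13598 = 10198.50, rounded up to 10199, so 10,199 needed; 4,389 in favor. Not satisfied.

Invalid — vote requirement not satisfied.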